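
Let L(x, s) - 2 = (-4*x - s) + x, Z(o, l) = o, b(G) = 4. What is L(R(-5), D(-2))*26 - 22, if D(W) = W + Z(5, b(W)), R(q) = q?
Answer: 342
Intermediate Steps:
D(W) = 5 + W (D(W) = W + 5 = 5 + W)
L(x, s) = 2 - s - 3*x (L(x, s) = 2 + ((-4*x - s) + x) = 2 + ((-s - 4*x) + x) = 2 + (-s - 3*x) = 2 - s - 3*x)
L(R(-5), D(-2))*26 - 22 = (2 - (5 - 2) - 3*(-5))*26 - 22 = (2 - 1*3 + 15)*26 - 22 = (2 - 3 + 15)*26 - 22 = 14*26 - 22 = 364 - 22 = 342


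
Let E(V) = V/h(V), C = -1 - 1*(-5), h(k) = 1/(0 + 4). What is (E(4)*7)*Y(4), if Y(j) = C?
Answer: 448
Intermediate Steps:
h(k) = ¼ (h(k) = 1/4 = ¼)
C = 4 (C = -1 + 5 = 4)
Y(j) = 4
E(V) = 4*V (E(V) = V/(¼) = V*4 = 4*V)
(E(4)*7)*Y(4) = ((4*4)*7)*4 = (16*7)*4 = 112*4 = 448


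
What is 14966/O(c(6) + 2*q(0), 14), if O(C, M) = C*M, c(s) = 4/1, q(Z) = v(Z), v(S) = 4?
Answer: 1069/12 ≈ 89.083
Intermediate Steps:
q(Z) = 4
c(s) = 4 (c(s) = 4*1 = 4)
14966/O(c(6) + 2*q(0), 14) = 14966/(((4 + 2*4)*14)) = 14966/(((4 + 8)*14)) = 14966/((12*14)) = 14966/168 = 14966*(1/168) = 1069/12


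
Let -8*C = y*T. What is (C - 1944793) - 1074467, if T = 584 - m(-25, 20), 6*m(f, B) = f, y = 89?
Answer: -145238561/48 ≈ -3.0258e+6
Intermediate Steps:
m(f, B) = f/6
T = 3529/6 (T = 584 - (-25)/6 = 584 - 1*(-25/6) = 584 + 25/6 = 3529/6 ≈ 588.17)
C = -314081/48 (C = -89*3529/(8*6) = -⅛*314081/6 = -314081/48 ≈ -6543.4)
(C - 1944793) - 1074467 = (-314081/48 - 1944793) - 1074467 = -93664145/48 - 1074467 = -145238561/48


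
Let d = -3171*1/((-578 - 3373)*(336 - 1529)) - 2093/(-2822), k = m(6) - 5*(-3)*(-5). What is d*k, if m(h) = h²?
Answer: -42711486727/1477957594 ≈ -28.899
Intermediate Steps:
k = -39 (k = 6² - 5*(-3)*(-5) = 36 + 15*(-5) = 36 - 75 = -39)
d = 3285498979/4433872782 (d = -3171/((-3951*(-1193))) - 2093*(-1/2822) = -3171/4713543 + 2093/2822 = -3171*1/4713543 + 2093/2822 = -1057/1571181 + 2093/2822 = 3285498979/4433872782 ≈ 0.74100)
d*k = (3285498979/4433872782)*(-39) = -42711486727/1477957594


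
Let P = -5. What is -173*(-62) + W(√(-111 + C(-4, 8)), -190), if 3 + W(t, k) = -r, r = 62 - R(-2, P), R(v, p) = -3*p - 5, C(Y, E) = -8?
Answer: 10671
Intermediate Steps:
R(v, p) = -5 - 3*p
r = 52 (r = 62 - (-5 - 3*(-5)) = 62 - (-5 + 15) = 62 - 1*10 = 62 - 10 = 52)
W(t, k) = -55 (W(t, k) = -3 - 1*52 = -3 - 52 = -55)
-173*(-62) + W(√(-111 + C(-4, 8)), -190) = -173*(-62) - 55 = 10726 - 55 = 10671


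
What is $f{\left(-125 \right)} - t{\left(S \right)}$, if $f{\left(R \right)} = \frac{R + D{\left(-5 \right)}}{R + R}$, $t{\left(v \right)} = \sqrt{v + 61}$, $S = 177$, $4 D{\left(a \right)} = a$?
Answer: $\frac{101}{200} - \sqrt{238} \approx -14.922$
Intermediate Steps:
$D{\left(a \right)} = \frac{a}{4}$
$t{\left(v \right)} = \sqrt{61 + v}$
$f{\left(R \right)} = \frac{- \frac{5}{4} + R}{2 R}$ ($f{\left(R \right)} = \frac{R + \frac{1}{4} \left(-5\right)}{R + R} = \frac{R - \frac{5}{4}}{2 R} = \left(- \frac{5}{4} + R\right) \frac{1}{2 R} = \frac{- \frac{5}{4} + R}{2 R}$)
$f{\left(-125 \right)} - t{\left(S \right)} = \frac{-5 + 4 \left(-125\right)}{8 \left(-125\right)} - \sqrt{61 + 177} = \frac{1}{8} \left(- \frac{1}{125}\right) \left(-5 - 500\right) - \sqrt{238} = \frac{1}{8} \left(- \frac{1}{125}\right) \left(-505\right) - \sqrt{238} = \frac{101}{200} - \sqrt{238}$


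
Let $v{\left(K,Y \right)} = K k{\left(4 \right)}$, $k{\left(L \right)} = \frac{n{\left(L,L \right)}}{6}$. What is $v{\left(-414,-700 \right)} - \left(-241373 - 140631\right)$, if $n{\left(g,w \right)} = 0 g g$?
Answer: $382004$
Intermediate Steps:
$n{\left(g,w \right)} = 0$ ($n{\left(g,w \right)} = 0 g = 0$)
$k{\left(L \right)} = 0$ ($k{\left(L \right)} = \frac{0}{6} = 0 \cdot \frac{1}{6} = 0$)
$v{\left(K,Y \right)} = 0$ ($v{\left(K,Y \right)} = K 0 = 0$)
$v{\left(-414,-700 \right)} - \left(-241373 - 140631\right) = 0 - \left(-241373 - 140631\right) = 0 - -382004 = 0 + 382004 = 382004$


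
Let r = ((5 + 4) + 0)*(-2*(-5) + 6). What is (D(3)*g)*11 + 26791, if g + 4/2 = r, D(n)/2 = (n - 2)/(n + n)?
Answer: 81935/3 ≈ 27312.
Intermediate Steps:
r = 144 (r = (9 + 0)*(10 + 6) = 9*16 = 144)
D(n) = (-2 + n)/n (D(n) = 2*((n - 2)/(n + n)) = 2*((-2 + n)/((2*n))) = 2*((-2 + n)*(1/(2*n))) = 2*((-2 + n)/(2*n)) = (-2 + n)/n)
g = 142 (g = -2 + 144 = 142)
(D(3)*g)*11 + 26791 = (((-2 + 3)/3)*142)*11 + 26791 = (((⅓)*1)*142)*11 + 26791 = ((⅓)*142)*11 + 26791 = (142/3)*11 + 26791 = 1562/3 + 26791 = 81935/3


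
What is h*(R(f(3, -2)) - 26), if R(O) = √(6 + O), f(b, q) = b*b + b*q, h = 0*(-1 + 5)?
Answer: 0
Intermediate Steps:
h = 0 (h = 0*4 = 0)
f(b, q) = b² + b*q
h*(R(f(3, -2)) - 26) = 0*(√(6 + 3*(3 - 2)) - 26) = 0*(√(6 + 3*1) - 26) = 0*(√(6 + 3) - 26) = 0*(√9 - 26) = 0*(3 - 26) = 0*(-23) = 0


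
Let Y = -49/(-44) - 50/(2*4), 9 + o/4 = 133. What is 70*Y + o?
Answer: 1501/11 ≈ 136.45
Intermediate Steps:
o = 496 (o = -36 + 4*133 = -36 + 532 = 496)
Y = -113/22 (Y = -49*(-1/44) - 50/8 = 49/44 - 50*⅛ = 49/44 - 25/4 = -113/22 ≈ -5.1364)
70*Y + o = 70*(-113/22) + 496 = -3955/11 + 496 = 1501/11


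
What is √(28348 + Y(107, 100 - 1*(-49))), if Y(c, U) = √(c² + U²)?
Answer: √(28348 + 5*√1346) ≈ 168.91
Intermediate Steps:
Y(c, U) = √(U² + c²)
√(28348 + Y(107, 100 - 1*(-49))) = √(28348 + √((100 - 1*(-49))² + 107²)) = √(28348 + √((100 + 49)² + 11449)) = √(28348 + √(149² + 11449)) = √(28348 + √(22201 + 11449)) = √(28348 + √33650) = √(28348 + 5*√1346)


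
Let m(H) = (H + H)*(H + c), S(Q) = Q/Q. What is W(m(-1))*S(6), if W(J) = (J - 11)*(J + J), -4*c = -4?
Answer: 0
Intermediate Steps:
c = 1 (c = -¼*(-4) = 1)
S(Q) = 1
m(H) = 2*H*(1 + H) (m(H) = (H + H)*(H + 1) = (2*H)*(1 + H) = 2*H*(1 + H))
W(J) = 2*J*(-11 + J) (W(J) = (-11 + J)*(2*J) = 2*J*(-11 + J))
W(m(-1))*S(6) = (2*(2*(-1)*(1 - 1))*(-11 + 2*(-1)*(1 - 1)))*1 = (2*(2*(-1)*0)*(-11 + 2*(-1)*0))*1 = (2*0*(-11 + 0))*1 = (2*0*(-11))*1 = 0*1 = 0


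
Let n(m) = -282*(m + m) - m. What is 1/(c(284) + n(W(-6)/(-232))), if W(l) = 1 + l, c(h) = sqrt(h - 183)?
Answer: -655400/2544401 - 53824*sqrt(101)/2544401 ≈ -0.47018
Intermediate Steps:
c(h) = sqrt(-183 + h)
n(m) = -565*m (n(m) = -564*m - m = -565*m)
1/(c(284) + n(W(-6)/(-232))) = 1/(sqrt(-183 + 284) - 565*(1 - 6)/(-232)) = 1/(sqrt(101) - (-2825)*(-1)/232) = 1/(sqrt(101) - 565*5/232) = 1/(sqrt(101) - 2825/232) = 1/(-2825/232 + sqrt(101))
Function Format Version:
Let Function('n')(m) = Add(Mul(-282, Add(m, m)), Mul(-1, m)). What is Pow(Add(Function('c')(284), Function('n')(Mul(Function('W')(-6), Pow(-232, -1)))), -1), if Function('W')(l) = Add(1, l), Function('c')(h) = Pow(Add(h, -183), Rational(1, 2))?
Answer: Add(Rational(-655400, 2544401), Mul(Rational(-53824, 2544401), Pow(101, Rational(1, 2)))) ≈ -0.47018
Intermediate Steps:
Function('c')(h) = Pow(Add(-183, h), Rational(1, 2))
Function('n')(m) = Mul(-565, m) (Function('n')(m) = Add(Mul(-282, Mul(2, m)), Mul(-1, m)) = Add(Mul(-564, m), Mul(-1, m)) = Mul(-565, m))
Pow(Add(Function('c')(284), Function('n')(Mul(Function('W')(-6), Pow(-232, -1)))), -1) = Pow(Add(Pow(Add(-183, 284), Rational(1, 2)), Mul(-565, Mul(Add(1, -6), Pow(-232, -1)))), -1) = Pow(Add(Pow(101, Rational(1, 2)), Mul(-565, Mul(-5, Rational(-1, 232)))), -1) = Pow(Add(Pow(101, Rational(1, 2)), Mul(-565, Rational(5, 232))), -1) = Pow(Add(Pow(101, Rational(1, 2)), Rational(-2825, 232)), -1) = Pow(Add(Rational(-2825, 232), Pow(101, Rational(1, 2))), -1)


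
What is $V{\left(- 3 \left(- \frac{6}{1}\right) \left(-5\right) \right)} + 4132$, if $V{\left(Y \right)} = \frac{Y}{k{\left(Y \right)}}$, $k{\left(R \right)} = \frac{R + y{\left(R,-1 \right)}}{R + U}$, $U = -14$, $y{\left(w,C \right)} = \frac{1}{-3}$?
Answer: $\frac{1091692}{271} \approx 4028.4$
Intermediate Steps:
$y{\left(w,C \right)} = - \frac{1}{3}$
$k{\left(R \right)} = \frac{- \frac{1}{3} + R}{-14 + R}$ ($k{\left(R \right)} = \frac{R - \frac{1}{3}}{R - 14} = \frac{- \frac{1}{3} + R}{-14 + R}$)
$V{\left(Y \right)} = \frac{Y \left(-14 + Y\right)}{- \frac{1}{3} + Y}$ ($V{\left(Y \right)} = \frac{Y}{\frac{1}{-14 + Y} \left(- \frac{1}{3} + Y\right)} = Y \frac{-14 + Y}{- \frac{1}{3} + Y} = \frac{Y \left(-14 + Y\right)}{- \frac{1}{3} + Y}$)
$V{\left(- 3 \left(- \frac{6}{1}\right) \left(-5\right) \right)} + 4132 = \frac{3 - 3 \left(- \frac{6}{1}\right) \left(-5\right) \left(-14 + - 3 \left(- \frac{6}{1}\right) \left(-5\right)\right)}{-1 + 3 - 3 \left(- \frac{6}{1}\right) \left(-5\right)} + 4132 = \frac{3 - 3 \left(\left(-6\right) 1\right) \left(-5\right) \left(-14 + - 3 \left(\left(-6\right) 1\right) \left(-5\right)\right)}{-1 + 3 - 3 \left(\left(-6\right) 1\right) \left(-5\right)} + 4132 = \frac{3 \left(-3\right) \left(-6\right) \left(-5\right) \left(-14 + \left(-3\right) \left(-6\right) \left(-5\right)\right)}{-1 + 3 \left(-3\right) \left(-6\right) \left(-5\right)} + 4132 = \frac{3 \cdot 18 \left(-5\right) \left(-14 + 18 \left(-5\right)\right)}{-1 + 3 \cdot 18 \left(-5\right)} + 4132 = 3 \left(-90\right) \frac{1}{-1 + 3 \left(-90\right)} \left(-14 - 90\right) + 4132 = 3 \left(-90\right) \frac{1}{-1 - 270} \left(-104\right) + 4132 = 3 \left(-90\right) \frac{1}{-271} \left(-104\right) + 4132 = 3 \left(-90\right) \left(- \frac{1}{271}\right) \left(-104\right) + 4132 = - \frac{28080}{271} + 4132 = \frac{1091692}{271}$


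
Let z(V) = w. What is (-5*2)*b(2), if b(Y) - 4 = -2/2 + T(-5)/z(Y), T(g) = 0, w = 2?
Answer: -30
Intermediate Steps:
z(V) = 2
b(Y) = 3 (b(Y) = 4 + (-2/2 + 0/2) = 4 + (-2*1/2 + 0*(1/2)) = 4 + (-1 + 0) = 4 - 1 = 3)
(-5*2)*b(2) = -5*2*3 = -10*3 = -30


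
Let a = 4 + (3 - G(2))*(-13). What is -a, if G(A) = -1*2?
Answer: 61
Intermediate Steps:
G(A) = -2
a = -61 (a = 4 + (3 - 1*(-2))*(-13) = 4 + (3 + 2)*(-13) = 4 + 5*(-13) = 4 - 65 = -61)
-a = -1*(-61) = 61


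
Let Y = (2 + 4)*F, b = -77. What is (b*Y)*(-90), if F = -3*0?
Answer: 0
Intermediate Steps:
F = 0
Y = 0 (Y = (2 + 4)*0 = 6*0 = 0)
(b*Y)*(-90) = -77*0*(-90) = 0*(-90) = 0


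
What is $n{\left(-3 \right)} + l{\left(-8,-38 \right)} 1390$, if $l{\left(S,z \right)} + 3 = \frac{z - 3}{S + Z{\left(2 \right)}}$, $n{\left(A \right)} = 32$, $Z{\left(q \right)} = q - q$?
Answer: $\frac{11943}{4} \approx 2985.8$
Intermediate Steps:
$Z{\left(q \right)} = 0$
$l{\left(S,z \right)} = -3 + \frac{-3 + z}{S}$ ($l{\left(S,z \right)} = -3 + \frac{z - 3}{S + 0} = -3 + \frac{-3 + z}{S}$)
$n{\left(-3 \right)} + l{\left(-8,-38 \right)} 1390 = 32 + \frac{-3 - 38 - -24}{-8} \cdot 1390 = 32 + - \frac{-3 - 38 + 24}{8} \cdot 1390 = 32 + \left(- \frac{1}{8}\right) \left(-17\right) 1390 = 32 + \frac{17}{8} \cdot 1390 = 32 + \frac{11815}{4} = \frac{11943}{4}$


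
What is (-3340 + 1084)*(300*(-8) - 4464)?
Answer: 15485184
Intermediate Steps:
(-3340 + 1084)*(300*(-8) - 4464) = -2256*(-2400 - 4464) = -2256*(-6864) = 15485184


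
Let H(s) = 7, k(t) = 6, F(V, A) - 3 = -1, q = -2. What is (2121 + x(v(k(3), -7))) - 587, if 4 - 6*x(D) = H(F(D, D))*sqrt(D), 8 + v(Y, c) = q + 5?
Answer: 4604/3 - 7*I*sqrt(5)/6 ≈ 1534.7 - 2.6087*I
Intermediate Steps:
F(V, A) = 2 (F(V, A) = 3 - 1 = 2)
v(Y, c) = -5 (v(Y, c) = -8 + (-2 + 5) = -8 + 3 = -5)
x(D) = 2/3 - 7*sqrt(D)/6
(2121 + x(v(k(3), -7))) - 587 = (2121 + (2/3 - 7*I*sqrt(5)/6)) - 587 = (6365/3 - 7*I*sqrt(5)/6) - 587 = 4604/3 - 7*I*sqrt(5)/6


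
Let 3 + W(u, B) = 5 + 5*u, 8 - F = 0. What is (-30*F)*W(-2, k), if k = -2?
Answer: 1920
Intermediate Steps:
F = 8 (F = 8 - 1*0 = 8 + 0 = 8)
W(u, B) = 2 + 5*u (W(u, B) = -3 + (5 + 5*u) = 2 + 5*u)
(-30*F)*W(-2, k) = (-30*8)*(2 + 5*(-2)) = -240*(2 - 10) = -240*(-8) = 1920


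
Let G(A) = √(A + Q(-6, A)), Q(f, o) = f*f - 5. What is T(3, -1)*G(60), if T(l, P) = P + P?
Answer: -2*√91 ≈ -19.079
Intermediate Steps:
T(l, P) = 2*P
Q(f, o) = -5 + f² (Q(f, o) = f² - 5 = -5 + f²)
G(A) = √(31 + A) (G(A) = √(A + (-5 + (-6)²)) = √(A + (-5 + 36)) = √(A + 31) = √(31 + A))
T(3, -1)*G(60) = (2*(-1))*√(31 + 60) = -2*√91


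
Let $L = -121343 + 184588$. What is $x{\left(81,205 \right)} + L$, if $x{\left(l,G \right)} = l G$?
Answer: $79850$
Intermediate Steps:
$L = 63245$
$x{\left(l,G \right)} = G l$
$x{\left(81,205 \right)} + L = 205 \cdot 81 + 63245 = 16605 + 63245 = 79850$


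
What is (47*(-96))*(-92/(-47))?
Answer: -8832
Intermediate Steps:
(47*(-96))*(-92/(-47)) = -(-415104)*(-1)/47 = -4512*92/47 = -8832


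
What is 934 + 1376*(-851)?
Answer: -1170042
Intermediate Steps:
934 + 1376*(-851) = 934 - 1170976 = -1170042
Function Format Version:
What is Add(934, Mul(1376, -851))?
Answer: -1170042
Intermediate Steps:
Add(934, Mul(1376, -851)) = Add(934, -1170976) = -1170042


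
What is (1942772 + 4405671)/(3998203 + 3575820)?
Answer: 6348443/7574023 ≈ 0.83819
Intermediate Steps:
(1942772 + 4405671)/(3998203 + 3575820) = 6348443/7574023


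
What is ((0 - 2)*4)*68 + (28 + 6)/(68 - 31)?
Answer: -20094/37 ≈ -543.08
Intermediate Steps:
((0 - 2)*4)*68 + (28 + 6)/(68 - 31) = -2*4*68 + 34/37 = -8*68 + 34*(1/37) = -544 + 34/37 = -20094/37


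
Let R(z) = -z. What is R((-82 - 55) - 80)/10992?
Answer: 217/10992 ≈ 0.019742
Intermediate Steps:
R((-82 - 55) - 80)/10992 = -((-82 - 55) - 80)/10992 = -(-137 - 80)*(1/10992) = -1*(-217)*(1/10992) = 217*(1/10992) = 217/10992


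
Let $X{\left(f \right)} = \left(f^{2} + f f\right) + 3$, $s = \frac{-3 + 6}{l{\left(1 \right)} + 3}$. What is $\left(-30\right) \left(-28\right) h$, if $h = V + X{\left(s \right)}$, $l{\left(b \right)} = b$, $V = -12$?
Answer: $-6615$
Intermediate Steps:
$s = \frac{3}{4}$ ($s = \frac{-3 + 6}{1 + 3} = \frac{3}{4} \approx 0.75$)
$X{\left(f \right)} = 3 + 2 f^{2}$ ($X{\left(f \right)} = \left(f^{2} + f^{2}\right) + 3 = 2 f^{2} + 3 = 3 + 2 f^{2}$)
$h = - \frac{63}{8}$ ($h = -12 + \left(3 + 2 \left(\frac{3}{4}\right)^{2}\right) = -12 + \left(3 + 2 \cdot \frac{9}{16}\right) = -12 + \left(3 + \frac{9}{8}\right) = -12 + \frac{33}{8} = - \frac{63}{8} \approx -7.875$)
$\left(-30\right) \left(-28\right) h = \left(-30\right) \left(-28\right) \left(- \frac{63}{8}\right) = 840 \left(- \frac{63}{8}\right) = -6615$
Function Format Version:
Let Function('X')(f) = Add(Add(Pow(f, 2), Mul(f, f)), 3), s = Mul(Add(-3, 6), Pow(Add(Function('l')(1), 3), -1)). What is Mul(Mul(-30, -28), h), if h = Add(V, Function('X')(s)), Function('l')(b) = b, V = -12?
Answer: -6615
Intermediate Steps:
s = Rational(3, 4) (s = Mul(Add(-3, 6), Pow(Add(1, 3), -1)) = Mul(3, Pow(4, -1)) = Mul(3, Rational(1, 4)) = Rational(3, 4) ≈ 0.75000)
Function('X')(f) = Add(3, Mul(2, Pow(f, 2))) (Function('X')(f) = Add(Add(Pow(f, 2), Pow(f, 2)), 3) = Add(Mul(2, Pow(f, 2)), 3) = Add(3, Mul(2, Pow(f, 2))))
h = Rational(-63, 8) (h = Add(-12, Add(3, Mul(2, Pow(Rational(3, 4), 2)))) = Add(-12, Add(3, Mul(2, Rational(9, 16)))) = Add(-12, Add(3, Rational(9, 8))) = Add(-12, Rational(33, 8)) = Rational(-63, 8) ≈ -7.8750)
Mul(Mul(-30, -28), h) = Mul(Mul(-30, -28), Rational(-63, 8)) = Mul(840, Rational(-63, 8)) = -6615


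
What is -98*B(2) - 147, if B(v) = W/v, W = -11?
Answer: 392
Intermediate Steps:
B(v) = -11/v
-98*B(2) - 147 = -(-1078)/2 - 147 = -98*(-11/2) - 147 = 539 - 147 = 392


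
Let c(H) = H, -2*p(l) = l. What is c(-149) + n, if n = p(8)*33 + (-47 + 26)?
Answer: -302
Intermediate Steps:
p(l) = -l/2
n = -153 (n = -½*8*33 + (-47 + 26) = -4*33 - 21 = -132 - 21 = -153)
c(-149) + n = -149 - 153 = -302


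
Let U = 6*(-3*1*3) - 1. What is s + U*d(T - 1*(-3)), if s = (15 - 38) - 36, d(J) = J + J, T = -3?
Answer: -59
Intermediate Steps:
d(J) = 2*J
U = -55 (U = 6*(-3*3) - 1 = 6*(-9) - 1 = -54 - 1 = -55)
s = -59 (s = -23 - 36 = -59)
s + U*d(T - 1*(-3)) = -59 - 110*(-3 - 1*(-3)) = -59 - 110*(-3 + 3) = -59 - 110*0 = -59 - 55*0 = -59 + 0 = -59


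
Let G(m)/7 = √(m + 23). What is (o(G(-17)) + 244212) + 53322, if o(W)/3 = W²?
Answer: 298416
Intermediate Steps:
G(m) = 7*√(23 + m) (G(m) = 7*√(m + 23) = 7*√(23 + m))
o(W) = 3*W²
(o(G(-17)) + 244212) + 53322 = (3*(7*√(23 - 17))² + 244212) + 53322 = (3*(7*√6)² + 244212) + 53322 = (3*294 + 244212) + 53322 = (882 + 244212) + 53322 = 245094 + 53322 = 298416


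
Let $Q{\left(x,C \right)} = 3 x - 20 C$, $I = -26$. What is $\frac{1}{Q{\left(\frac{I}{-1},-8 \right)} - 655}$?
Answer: $- \frac{1}{417} \approx -0.0023981$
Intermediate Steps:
$Q{\left(x,C \right)} = - 20 C + 3 x$
$\frac{1}{Q{\left(\frac{I}{-1},-8 \right)} - 655} = \frac{1}{\left(\left(-20\right) \left(-8\right) + 3 \left(- \frac{26}{-1}\right)\right) - 655} = \frac{1}{\left(160 + 3 \left(\left(-26\right) \left(-1\right)\right)\right) - 655} = \frac{1}{\left(160 + 3 \cdot 26\right) - 655} = \frac{1}{\left(160 + 78\right) - 655} = \frac{1}{238 - 655} = \frac{1}{-417} = - \frac{1}{417}$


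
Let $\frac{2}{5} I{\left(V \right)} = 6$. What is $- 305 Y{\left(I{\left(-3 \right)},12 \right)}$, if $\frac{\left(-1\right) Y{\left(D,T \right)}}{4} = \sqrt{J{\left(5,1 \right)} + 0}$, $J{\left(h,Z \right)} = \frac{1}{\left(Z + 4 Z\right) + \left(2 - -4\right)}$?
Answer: $\frac{1220 \sqrt{11}}{11} \approx 367.84$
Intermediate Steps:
$I{\left(V \right)} = 15$ ($I{\left(V \right)} = \frac{5}{2} \cdot 6 = 15$)
$J{\left(h,Z \right)} = \frac{1}{6 + 5 Z}$ ($J{\left(h,Z \right)} = \frac{1}{5 Z + \left(2 + 4\right)} = \frac{1}{5 Z + 6} = \frac{1}{6 + 5 Z}$)
$Y{\left(D,T \right)} = - \frac{4 \sqrt{11}}{11}$ ($Y{\left(D,T \right)} = - 4 \sqrt{\frac{1}{6 + 5 \cdot 1} + 0} = - 4 \sqrt{\frac{1}{6 + 5} + 0} = - 4 \sqrt{\frac{1}{11} + 0} = - \frac{4}{\sqrt{11}} = - 4 \frac{\sqrt{11}}{11} = - \frac{4 \sqrt{11}}{11}$)
$- 305 Y{\left(I{\left(-3 \right)},12 \right)} = - 305 \left(- \frac{4 \sqrt{11}}{11}\right) = \frac{1220 \sqrt{11}}{11}$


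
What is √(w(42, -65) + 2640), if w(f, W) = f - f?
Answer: 4*√165 ≈ 51.381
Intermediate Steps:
w(f, W) = 0
√(w(42, -65) + 2640) = √(0 + 2640) = √2640 = 4*√165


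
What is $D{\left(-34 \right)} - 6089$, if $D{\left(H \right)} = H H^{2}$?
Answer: $-45393$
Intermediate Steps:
$D{\left(H \right)} = H^{3}$
$D{\left(-34 \right)} - 6089 = \left(-34\right)^{3} - 6089 = -39304 - 6089 = -45393$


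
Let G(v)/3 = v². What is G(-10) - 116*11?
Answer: -976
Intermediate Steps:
G(v) = 3*v²
G(-10) - 116*11 = 3*(-10)² - 116*11 = 3*100 - 1276 = 300 - 1276 = -976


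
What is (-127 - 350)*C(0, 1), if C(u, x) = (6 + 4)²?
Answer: -47700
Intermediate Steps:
C(u, x) = 100 (C(u, x) = 10² = 100)
(-127 - 350)*C(0, 1) = (-127 - 350)*100 = -477*100 = -47700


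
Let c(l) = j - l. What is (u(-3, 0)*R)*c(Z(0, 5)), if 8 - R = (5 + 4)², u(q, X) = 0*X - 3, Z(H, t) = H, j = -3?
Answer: -657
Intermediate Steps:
c(l) = -3 - l
u(q, X) = -3 (u(q, X) = 0 - 3 = -3)
R = -73 (R = 8 - (5 + 4)² = 8 - 1*9² = 8 - 1*81 = 8 - 81 = -73)
(u(-3, 0)*R)*c(Z(0, 5)) = (-3*(-73))*(-3 - 1*0) = 219*(-3 + 0) = 219*(-3) = -657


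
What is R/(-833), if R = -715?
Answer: 715/833 ≈ 0.85834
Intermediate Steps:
R/(-833) = -715/(-833) = -715*(-1/833) = 715/833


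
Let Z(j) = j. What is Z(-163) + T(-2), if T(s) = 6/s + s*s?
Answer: -162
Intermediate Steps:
T(s) = s² + 6/s (T(s) = 6/s + s² = s² + 6/s)
Z(-163) + T(-2) = -163 + (6 + (-2)³)/(-2) = -163 - (6 - 8)/2 = -163 - ½*(-2) = -163 + 1 = -162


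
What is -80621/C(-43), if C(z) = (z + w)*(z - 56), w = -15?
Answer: -80621/5742 ≈ -14.041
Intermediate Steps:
C(z) = (-56 + z)*(-15 + z) (C(z) = (z - 15)*(z - 56) = (-15 + z)*(-56 + z) = (-56 + z)*(-15 + z))
-80621/C(-43) = -80621/(840 + (-43)**2 - 71*(-43)) = -80621/(840 + 1849 + 3053) = -80621/5742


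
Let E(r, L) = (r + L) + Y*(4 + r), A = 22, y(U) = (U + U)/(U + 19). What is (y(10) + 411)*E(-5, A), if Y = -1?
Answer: 214902/29 ≈ 7410.4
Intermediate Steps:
y(U) = 2*U/(19 + U) (y(U) = (2*U)/(19 + U) = 2*U/(19 + U))
E(r, L) = -4 + L (E(r, L) = (r + L) - (4 + r) = (L + r) + (-4 - r) = -4 + L)
(y(10) + 411)*E(-5, A) = (2*10/(19 + 10) + 411)*(-4 + 22) = (2*10/29 + 411)*18 = (2*10*(1/29) + 411)*18 = (20/29 + 411)*18 = (11939/29)*18 = 214902/29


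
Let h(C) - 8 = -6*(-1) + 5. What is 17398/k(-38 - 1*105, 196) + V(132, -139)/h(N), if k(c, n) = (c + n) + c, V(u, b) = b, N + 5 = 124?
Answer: -171536/855 ≈ -200.63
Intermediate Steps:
N = 119 (N = -5 + 124 = 119)
k(c, n) = n + 2*c
h(C) = 19 (h(C) = 8 + (-6*(-1) + 5) = 8 + (6 + 5) = 8 + 11 = 19)
17398/k(-38 - 1*105, 196) + V(132, -139)/h(N) = 17398/(196 + 2*(-38 - 1*105)) - 139/19 = 17398/(196 + 2*(-38 - 105)) - 139*1/19 = 17398/(196 + 2*(-143)) - 139/19 = 17398/(196 - 286) - 139/19 = 17398/(-90) - 139/19 = 17398*(-1/90) - 139/19 = -8699/45 - 139/19 = -171536/855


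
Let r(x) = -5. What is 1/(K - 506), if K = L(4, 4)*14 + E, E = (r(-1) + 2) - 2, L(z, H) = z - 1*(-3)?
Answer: -1/413 ≈ -0.0024213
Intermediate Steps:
L(z, H) = 3 + z (L(z, H) = z + 3 = 3 + z)
E = -5 (E = (-5 + 2) - 2 = -3 - 2 = -5)
K = 93 (K = (3 + 4)*14 - 5 = 7*14 - 5 = 98 - 5 = 93)
1/(K - 506) = 1/(93 - 506) = 1/(-413) = -1/413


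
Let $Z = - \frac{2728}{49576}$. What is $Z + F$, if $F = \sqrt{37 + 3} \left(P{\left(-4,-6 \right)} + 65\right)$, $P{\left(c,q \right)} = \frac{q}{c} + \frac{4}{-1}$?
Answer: $- \frac{341}{6197} + 125 \sqrt{10} \approx 395.23$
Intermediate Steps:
$P{\left(c,q \right)} = -4 + \frac{q}{c}$ ($P{\left(c,q \right)} = \frac{q}{c} + 4 \left(-1\right) = \frac{q}{c} - 4 = -4 + \frac{q}{c}$)
$Z = - \frac{341}{6197}$ ($Z = \left(-2728\right) \frac{1}{49576} = - \frac{341}{6197} \approx -0.055027$)
$F = 125 \sqrt{10}$ ($F = \sqrt{37 + 3} \left(\left(-4 - \frac{6}{-4}\right) + 65\right) = \sqrt{40} \left(\left(-4 - - \frac{3}{2}\right) + 65\right) = 2 \sqrt{10} \left(\left(-4 + \frac{3}{2}\right) + 65\right) = 2 \sqrt{10} \left(- \frac{5}{2} + 65\right) = 2 \sqrt{10} \cdot \frac{125}{2} = 125 \sqrt{10} \approx 395.28$)
$Z + F = - \frac{341}{6197} + 125 \sqrt{10}$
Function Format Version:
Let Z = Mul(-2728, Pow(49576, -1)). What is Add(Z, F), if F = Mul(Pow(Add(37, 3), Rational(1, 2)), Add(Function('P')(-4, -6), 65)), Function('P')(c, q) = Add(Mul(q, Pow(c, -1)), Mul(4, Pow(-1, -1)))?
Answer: Add(Rational(-341, 6197), Mul(125, Pow(10, Rational(1, 2)))) ≈ 395.23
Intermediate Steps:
Function('P')(c, q) = Add(-4, Mul(q, Pow(c, -1))) (Function('P')(c, q) = Add(Mul(q, Pow(c, -1)), Mul(4, -1)) = Add(Mul(q, Pow(c, -1)), -4) = Add(-4, Mul(q, Pow(c, -1))))
Z = Rational(-341, 6197) (Z = Mul(-2728, Rational(1, 49576)) = Rational(-341, 6197) ≈ -0.055027)
F = Mul(125, Pow(10, Rational(1, 2))) (F = Mul(Pow(Add(37, 3), Rational(1, 2)), Add(Add(-4, Mul(-6, Pow(-4, -1))), 65)) = Mul(Pow(40, Rational(1, 2)), Add(Add(-4, Mul(-6, Rational(-1, 4))), 65)) = Mul(Mul(2, Pow(10, Rational(1, 2))), Add(Add(-4, Rational(3, 2)), 65)) = Mul(Mul(2, Pow(10, Rational(1, 2))), Add(Rational(-5, 2), 65)) = Mul(Mul(2, Pow(10, Rational(1, 2))), Rational(125, 2)) = Mul(125, Pow(10, Rational(1, 2))) ≈ 395.28)
Add(Z, F) = Add(Rational(-341, 6197), Mul(125, Pow(10, Rational(1, 2))))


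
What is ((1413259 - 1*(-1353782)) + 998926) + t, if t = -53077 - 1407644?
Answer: 2305246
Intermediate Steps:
t = -1460721
((1413259 - 1*(-1353782)) + 998926) + t = ((1413259 - 1*(-1353782)) + 998926) - 1460721 = ((1413259 + 1353782) + 998926) - 1460721 = (2767041 + 998926) - 1460721 = 3765967 - 1460721 = 2305246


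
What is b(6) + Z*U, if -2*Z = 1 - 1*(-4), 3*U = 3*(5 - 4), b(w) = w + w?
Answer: 19/2 ≈ 9.5000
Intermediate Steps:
b(w) = 2*w
U = 1 (U = (3*(5 - 4))/3 = (3*1)/3 = (1/3)*3 = 1)
Z = -5/2 (Z = -(1 - 1*(-4))/2 = -(1 + 4)/2 = -1/2*5 = -5/2 ≈ -2.5000)
b(6) + Z*U = 2*6 - 5/2*1 = 12 - 5/2 = 19/2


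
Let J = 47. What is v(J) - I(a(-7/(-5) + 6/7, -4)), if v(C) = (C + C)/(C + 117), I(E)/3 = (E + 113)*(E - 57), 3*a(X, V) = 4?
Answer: 4697183/246 ≈ 19094.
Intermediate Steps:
a(X, V) = 4/3 (a(X, V) = (1/3)*4 = 4/3)
I(E) = 3*(-57 + E)*(113 + E) (I(E) = 3*((E + 113)*(E - 57)) = 3*((113 + E)*(-57 + E)) = 3*((-57 + E)*(113 + E)) = 3*(-57 + E)*(113 + E))
v(C) = 2*C/(117 + C) (v(C) = (2*C)/(117 + C) = 2*C/(117 + C))
v(J) - I(a(-7/(-5) + 6/7, -4)) = 2*47/(117 + 47) - (-19323 + 3*(4/3)**2 + 168*(4/3)) = 2*47/164 - (-19323 + 3*(16/9) + 224) = 2*47*(1/164) - (-19323 + 16/3 + 224) = 47/82 - 1*(-57281/3) = 47/82 + 57281/3 = 4697183/246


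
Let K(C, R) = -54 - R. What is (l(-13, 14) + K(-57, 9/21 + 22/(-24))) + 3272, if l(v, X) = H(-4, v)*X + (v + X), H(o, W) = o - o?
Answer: 270437/84 ≈ 3219.5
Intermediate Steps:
H(o, W) = 0
l(v, X) = X + v (l(v, X) = 0*X + (v + X) = 0 + (X + v) = X + v)
(l(-13, 14) + K(-57, 9/21 + 22/(-24))) + 3272 = ((14 - 13) + (-54 - (9/21 + 22/(-24)))) + 3272 = (1 + (-54 - (9*(1/21) + 22*(-1/24)))) + 3272 = (1 + (-54 - (3/7 - 11/12))) + 3272 = (1 + (-54 - 1*(-41/84))) + 3272 = (1 + (-54 + 41/84)) + 3272 = (1 - 4495/84) + 3272 = -4411/84 + 3272 = 270437/84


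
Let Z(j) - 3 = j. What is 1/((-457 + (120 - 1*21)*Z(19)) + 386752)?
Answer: 1/388473 ≈ 2.5742e-6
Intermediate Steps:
Z(j) = 3 + j
1/((-457 + (120 - 1*21)*Z(19)) + 386752) = 1/((-457 + (120 - 1*21)*(3 + 19)) + 386752) = 1/((-457 + (120 - 21)*22) + 386752) = 1/((-457 + 99*22) + 386752) = 1/((-457 + 2178) + 386752) = 1/(1721 + 386752) = 1/388473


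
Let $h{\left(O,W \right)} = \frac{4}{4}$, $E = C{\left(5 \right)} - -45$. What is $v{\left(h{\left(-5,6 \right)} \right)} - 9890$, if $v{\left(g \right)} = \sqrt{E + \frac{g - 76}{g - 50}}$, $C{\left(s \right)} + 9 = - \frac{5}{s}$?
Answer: $-9890 + \frac{\sqrt{1790}}{7} \approx -9884.0$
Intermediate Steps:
$C{\left(s \right)} = -9 - \frac{5}{s}$
$E = 35$ ($E = \left(-9 - \frac{5}{5}\right) - -45 = \left(-9 - 1\right) + 45 = -10 + 45 = 35$)
$h{\left(O,W \right)} = 1$ ($h{\left(O,W \right)} = 4 \cdot \frac{1}{4} = 1$)
$v{\left(g \right)} = \sqrt{35 + \frac{-76 + g}{-50 + g}}$ ($v{\left(g \right)} = \sqrt{35 + \frac{g - 76}{g - 50}} = \sqrt{35 + \frac{-76 + g}{-50 + g}}$)
$v{\left(h{\left(-5,6 \right)} \right)} - 9890 = \sqrt{2} \sqrt{\frac{-913 + 18 \cdot 1}{-50 + 1}} - 9890 = \sqrt{2} \sqrt{\frac{-913 + 18}{-49}} - 9890 = \sqrt{2} \sqrt{\left(- \frac{1}{49}\right) \left(-895\right)} - 9890 = \sqrt{2} \sqrt{\frac{895}{49}} - 9890 = \sqrt{2} \frac{\sqrt{895}}{7} - 9890 = \frac{\sqrt{1790}}{7} - 9890 = -9890 + \frac{\sqrt{1790}}{7}$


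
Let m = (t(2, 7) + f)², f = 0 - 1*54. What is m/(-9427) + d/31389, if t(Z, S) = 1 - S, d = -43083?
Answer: -173047947/98634701 ≈ -1.7544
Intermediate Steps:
f = -54 (f = 0 - 54 = -54)
m = 3600 (m = ((1 - 1*7) - 54)² = ((1 - 7) - 54)² = (-6 - 54)² = (-60)² = 3600)
m/(-9427) + d/31389 = 3600/(-9427) - 43083/31389 = 3600*(-1/9427) - 43083*1/31389 = -3600/9427 - 14361/10463 = -173047947/98634701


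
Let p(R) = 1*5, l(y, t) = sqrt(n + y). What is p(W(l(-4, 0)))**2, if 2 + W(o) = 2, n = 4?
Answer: 25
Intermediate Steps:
l(y, t) = sqrt(4 + y)
W(o) = 0 (W(o) = -2 + 2 = 0)
p(R) = 5
p(W(l(-4, 0)))**2 = 5**2 = 25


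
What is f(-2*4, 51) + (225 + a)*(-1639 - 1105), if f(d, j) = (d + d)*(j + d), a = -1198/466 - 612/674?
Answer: -47783334064/78521 ≈ -6.0854e+5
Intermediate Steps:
a = -273161/78521 (a = -1198*1/466 - 612*1/674 = -599/233 - 306/337 = -273161/78521 ≈ -3.4788)
f(d, j) = 2*d*(d + j) (f(d, j) = (2*d)*(d + j) = 2*d*(d + j))
f(-2*4, 51) + (225 + a)*(-1639 - 1105) = 2*(-2*4)*(-2*4 + 51) + (225 - 273161/78521)*(-1639 - 1105) = 2*(-8)*(-8 + 51) + (17394064/78521)*(-2744) = 2*(-8)*43 - 47729311616/78521 = -688 - 47729311616/78521 = -47783334064/78521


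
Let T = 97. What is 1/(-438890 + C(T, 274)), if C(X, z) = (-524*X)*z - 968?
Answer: -1/14366730 ≈ -6.9605e-8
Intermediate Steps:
C(X, z) = -968 - 524*X*z (C(X, z) = -524*X*z - 968 = -968 - 524*X*z)
1/(-438890 + C(T, 274)) = 1/(-438890 + (-968 - 524*97*274)) = 1/(-438890 + (-968 - 13926872)) = 1/(-438890 - 13927840) = 1/(-14366730) = -1/14366730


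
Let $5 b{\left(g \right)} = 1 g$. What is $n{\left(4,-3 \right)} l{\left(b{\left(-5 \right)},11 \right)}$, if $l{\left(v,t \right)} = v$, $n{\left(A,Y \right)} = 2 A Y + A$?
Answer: $20$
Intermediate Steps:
$n{\left(A,Y \right)} = A + 2 A Y$ ($n{\left(A,Y \right)} = 2 A Y + A = A + 2 A Y$)
$b{\left(g \right)} = \frac{g}{5}$ ($b{\left(g \right)} = \frac{1 g}{5} = \frac{g}{5}$)
$n{\left(4,-3 \right)} l{\left(b{\left(-5 \right)},11 \right)} = 4 \left(1 + 2 \left(-3\right)\right) \frac{1}{5} \left(-5\right) = 4 \left(1 - 6\right) \left(-1\right) = 4 \left(-5\right) \left(-1\right) = \left(-20\right) \left(-1\right) = 20$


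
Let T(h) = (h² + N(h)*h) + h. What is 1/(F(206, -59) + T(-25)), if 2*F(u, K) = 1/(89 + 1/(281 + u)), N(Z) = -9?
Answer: 86688/71518087 ≈ 0.0012121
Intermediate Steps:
F(u, K) = 1/(2*(89 + 1/(281 + u)))
T(h) = h² - 8*h (T(h) = (h² - 9*h) + h = h² - 8*h)
1/(F(206, -59) + T(-25)) = 1/((281 + 206)/(2*(25010 + 89*206)) - 25*(-8 - 25)) = 1/((½)*487/(25010 + 18334) - 25*(-33)) = 1/((½)*487/43344 + 825) = 1/((½)*(1/43344)*487 + 825) = 1/(487/86688 + 825) = 1/(71518087/86688) = 86688/71518087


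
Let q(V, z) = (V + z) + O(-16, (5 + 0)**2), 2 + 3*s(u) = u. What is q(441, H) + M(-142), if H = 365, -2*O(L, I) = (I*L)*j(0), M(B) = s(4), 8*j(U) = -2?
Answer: 2270/3 ≈ 756.67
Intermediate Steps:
s(u) = -2/3 + u/3
j(U) = -1/4 (j(U) = (1/8)*(-2) = -1/4)
M(B) = 2/3 (M(B) = -2/3 + (1/3)*4 = -2/3 + 4/3 = 2/3)
O(L, I) = I*L/8 (O(L, I) = -I*L*(-1)/(2*4) = -(-1)*I*L/8 = I*L/8)
q(V, z) = -50 + V + z (q(V, z) = (V + z) + (1/8)*(5 + 0)**2*(-16) = (V + z) + (1/8)*5**2*(-16) = (V + z) + (1/8)*25*(-16) = (V + z) - 50 = -50 + V + z)
q(441, H) + M(-142) = (-50 + 441 + 365) + 2/3 = 756 + 2/3 = 2270/3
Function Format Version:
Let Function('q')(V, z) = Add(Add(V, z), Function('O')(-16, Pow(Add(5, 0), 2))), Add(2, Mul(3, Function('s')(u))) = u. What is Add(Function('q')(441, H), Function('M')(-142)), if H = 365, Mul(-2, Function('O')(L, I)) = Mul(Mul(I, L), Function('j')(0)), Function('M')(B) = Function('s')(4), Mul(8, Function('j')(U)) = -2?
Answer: Rational(2270, 3) ≈ 756.67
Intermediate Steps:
Function('s')(u) = Add(Rational(-2, 3), Mul(Rational(1, 3), u))
Function('j')(U) = Rational(-1, 4) (Function('j')(U) = Mul(Rational(1, 8), -2) = Rational(-1, 4))
Function('M')(B) = Rational(2, 3) (Function('M')(B) = Add(Rational(-2, 3), Mul(Rational(1, 3), 4)) = Add(Rational(-2, 3), Rational(4, 3)) = Rational(2, 3))
Function('O')(L, I) = Mul(Rational(1, 8), I, L) (Function('O')(L, I) = Mul(Rational(-1, 2), Mul(Mul(I, L), Rational(-1, 4))) = Mul(Rational(-1, 2), Mul(Rational(-1, 4), I, L)) = Mul(Rational(1, 8), I, L))
Function('q')(V, z) = Add(-50, V, z) (Function('q')(V, z) = Add(Add(V, z), Mul(Rational(1, 8), Pow(Add(5, 0), 2), -16)) = Add(Add(V, z), Mul(Rational(1, 8), Pow(5, 2), -16)) = Add(Add(V, z), Mul(Rational(1, 8), 25, -16)) = Add(Add(V, z), -50) = Add(-50, V, z))
Add(Function('q')(441, H), Function('M')(-142)) = Add(Add(-50, 441, 365), Rational(2, 3)) = Add(756, Rational(2, 3)) = Rational(2270, 3)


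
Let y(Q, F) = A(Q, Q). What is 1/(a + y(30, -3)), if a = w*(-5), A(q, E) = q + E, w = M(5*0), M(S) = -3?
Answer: 1/75 ≈ 0.013333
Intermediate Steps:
w = -3
A(q, E) = E + q
a = 15 (a = -3*(-5) = 15)
y(Q, F) = 2*Q (y(Q, F) = Q + Q = 2*Q)
1/(a + y(30, -3)) = 1/(15 + 2*30) = 1/(15 + 60) = 1/75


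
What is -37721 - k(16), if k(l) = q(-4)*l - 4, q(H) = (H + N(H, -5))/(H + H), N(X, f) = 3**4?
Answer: -37563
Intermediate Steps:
N(X, f) = 81
q(H) = (81 + H)/(2*H) (q(H) = (H + 81)/(H + H) = (81 + H)/((2*H)) = (81 + H)*(1/(2*H)) = (81 + H)/(2*H))
k(l) = -4 - 77*l/8 (k(l) = ((1/2)*(81 - 4)/(-4))*l - 4 = ((1/2)*(-1/4)*77)*l - 4 = -77*l/8 - 4 = -4 - 77*l/8)
-37721 - k(16) = -37721 - (-4 - 77/8*16) = -37721 - (-4 - 154) = -37721 - 1*(-158) = -37721 + 158 = -37563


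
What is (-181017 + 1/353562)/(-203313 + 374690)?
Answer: -64000732553/60592394874 ≈ -1.0562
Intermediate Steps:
(-181017 + 1/353562)/(-203313 + 374690) = (-181017 + 1/353562)/171377 = -64000732553/353562*1/171377 = -64000732553/60592394874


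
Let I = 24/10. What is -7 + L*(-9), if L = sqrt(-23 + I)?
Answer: -7 - 9*I*sqrt(515)/5 ≈ -7.0 - 40.849*I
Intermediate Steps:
I = 12/5 (I = 24*(1/10) = 12/5 ≈ 2.4000)
L = I*sqrt(515)/5 (L = sqrt(-23 + 12/5) = sqrt(-103/5) = I*sqrt(515)/5 ≈ 4.5387*I)
-7 + L*(-9) = -7 + (I*sqrt(515)/5)*(-9) = -7 - 9*I*sqrt(515)/5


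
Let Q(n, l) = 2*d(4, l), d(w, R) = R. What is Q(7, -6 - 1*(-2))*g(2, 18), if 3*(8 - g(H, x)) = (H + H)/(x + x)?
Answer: -1720/27 ≈ -63.704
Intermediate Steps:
g(H, x) = 8 - H/(3*x) (g(H, x) = 8 - (H + H)/(3*(x + x)) = 8 - 2*H/(3*(2*x)) = 8 - 2*H*1/(2*x)/3 = 8 - H/(3*x))
Q(n, l) = 2*l
Q(7, -6 - 1*(-2))*g(2, 18) = (2*(-6 - 1*(-2)))*(8 - ⅓*2/18) = (2*(-6 + 2))*(8 - ⅓*2*1/18) = (2*(-4))*(8 - 1/27) = -8*215/27 = -1720/27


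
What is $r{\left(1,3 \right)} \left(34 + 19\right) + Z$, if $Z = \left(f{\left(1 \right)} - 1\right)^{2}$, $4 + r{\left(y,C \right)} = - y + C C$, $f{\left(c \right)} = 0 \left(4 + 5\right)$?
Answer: $213$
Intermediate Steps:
$f{\left(c \right)} = 0$ ($f{\left(c \right)} = 0 \cdot 9 = 0$)
$r{\left(y,C \right)} = -4 + C^{2} - y$ ($r{\left(y,C \right)} = -4 + \left(- y + C C\right) = -4 + \left(- y + C^{2}\right) = -4 + \left(C^{2} - y\right) = -4 + C^{2} - y$)
$Z = 1$ ($Z = \left(0 - 1\right)^{2} = \left(-1\right)^{2} = 1$)
$r{\left(1,3 \right)} \left(34 + 19\right) + Z = \left(-4 + 3^{2} - 1\right) \left(34 + 19\right) + 1 = \left(-4 + 9 - 1\right) 53 + 1 = 4 \cdot 53 + 1 = 212 + 1 = 213$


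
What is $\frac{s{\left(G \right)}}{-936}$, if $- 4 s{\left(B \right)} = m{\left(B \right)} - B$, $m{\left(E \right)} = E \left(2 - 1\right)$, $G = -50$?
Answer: $0$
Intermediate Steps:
$m{\left(E \right)} = E$ ($m{\left(E \right)} = E 1 = E$)
$s{\left(B \right)} = 0$ ($s{\left(B \right)} = - \frac{B - B}{4} = \left(- \frac{1}{4}\right) 0 = 0$)
$\frac{s{\left(G \right)}}{-936} = \frac{0}{-936} = 0 \left(- \frac{1}{936}\right) = 0$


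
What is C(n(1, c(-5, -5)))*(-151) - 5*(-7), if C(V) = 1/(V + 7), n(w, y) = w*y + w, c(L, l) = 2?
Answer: 199/10 ≈ 19.900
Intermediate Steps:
n(w, y) = w + w*y
C(V) = 1/(7 + V)
C(n(1, c(-5, -5)))*(-151) - 5*(-7) = -151/(7 + 1*(1 + 2)) - 5*(-7) = -151/(7 + 1*3) + 35 = -151/(7 + 3) + 35 = -151/10 + 35 = 199/10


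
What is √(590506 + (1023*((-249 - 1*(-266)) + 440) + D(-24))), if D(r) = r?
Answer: √1057993 ≈ 1028.6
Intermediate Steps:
√(590506 + (1023*((-249 - 1*(-266)) + 440) + D(-24))) = √(590506 + (1023*((-249 - 1*(-266)) + 440) - 24)) = √(590506 + (1023*((-249 + 266) + 440) - 24)) = √(590506 + (1023*(17 + 440) - 24)) = √(590506 + (1023*457 - 24)) = √(590506 + (467511 - 24)) = √(590506 + 467487) = √1057993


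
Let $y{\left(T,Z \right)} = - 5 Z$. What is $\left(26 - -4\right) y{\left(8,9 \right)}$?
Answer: $-1350$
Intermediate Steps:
$\left(26 - -4\right) y{\left(8,9 \right)} = \left(26 - -4\right) \left(\left(-5\right) 9\right) = \left(26 + 4\right) \left(-45\right) = 30 \left(-45\right) = -1350$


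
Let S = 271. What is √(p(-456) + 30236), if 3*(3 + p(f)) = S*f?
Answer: I*√10959 ≈ 104.69*I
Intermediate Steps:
p(f) = -3 + 271*f/3 (p(f) = -3 + (271*f)/3 = -3 + 271*f/3)
√(p(-456) + 30236) = √((-3 + (271/3)*(-456)) + 30236) = √((-3 - 41192) + 30236) = √(-41195 + 30236) = √(-10959) = I*√10959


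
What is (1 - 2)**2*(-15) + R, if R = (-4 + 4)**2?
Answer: -15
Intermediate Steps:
R = 0 (R = 0**2 = 0)
(1 - 2)**2*(-15) + R = (1 - 2)**2*(-15) + 0 = (-1)**2*(-15) + 0 = 1*(-15) + 0 = -15 + 0 = -15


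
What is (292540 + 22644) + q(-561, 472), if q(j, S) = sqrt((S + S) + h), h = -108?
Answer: 315184 + 2*sqrt(209) ≈ 3.1521e+5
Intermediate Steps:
q(j, S) = sqrt(-108 + 2*S) (q(j, S) = sqrt((S + S) - 108) = sqrt(2*S - 108) = sqrt(-108 + 2*S))
(292540 + 22644) + q(-561, 472) = (292540 + 22644) + sqrt(-108 + 2*472) = 315184 + sqrt(-108 + 944) = 315184 + sqrt(836) = 315184 + 2*sqrt(209)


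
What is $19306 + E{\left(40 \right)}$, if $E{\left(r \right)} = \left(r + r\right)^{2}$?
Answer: $25706$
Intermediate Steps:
$E{\left(r \right)} = 4 r^{2}$ ($E{\left(r \right)} = \left(2 r\right)^{2} = 4 r^{2}$)
$19306 + E{\left(40 \right)} = 19306 + 4 \cdot 40^{2} = 19306 + 4 \cdot 1600 = 19306 + 6400 = 25706$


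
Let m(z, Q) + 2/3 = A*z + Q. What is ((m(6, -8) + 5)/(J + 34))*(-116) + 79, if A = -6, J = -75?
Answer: -4087/123 ≈ -33.228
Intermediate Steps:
m(z, Q) = -⅔ + Q - 6*z (m(z, Q) = -⅔ + (-6*z + Q) = -⅔ + (Q - 6*z) = -⅔ + Q - 6*z)
((m(6, -8) + 5)/(J + 34))*(-116) + 79 = (((-⅔ - 8 - 6*6) + 5)/(-75 + 34))*(-116) + 79 = (((-⅔ - 8 - 36) + 5)/(-41))*(-116) + 79 = ((-134/3 + 5)*(-1/41))*(-116) + 79 = -119/3*(-1/41)*(-116) + 79 = (119/123)*(-116) + 79 = -13804/123 + 79 = -4087/123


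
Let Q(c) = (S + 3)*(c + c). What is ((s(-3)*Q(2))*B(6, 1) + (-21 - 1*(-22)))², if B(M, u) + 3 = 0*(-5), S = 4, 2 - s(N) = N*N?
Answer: 346921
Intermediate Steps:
s(N) = 2 - N² (s(N) = 2 - N*N = 2 - N²)
B(M, u) = -3 (B(M, u) = -3 + 0*(-5) = -3 + 0 = -3)
Q(c) = 14*c (Q(c) = (4 + 3)*(c + c) = 7*(2*c) = 14*c)
((s(-3)*Q(2))*B(6, 1) + (-21 - 1*(-22)))² = (((2 - 1*(-3)²)*(14*2))*(-3) + (-21 - 1*(-22)))² = (((2 - 1*9)*28)*(-3) + (-21 + 22))² = (((2 - 9)*28)*(-3) + 1)² = (-7*28*(-3) + 1)² = (-196*(-3) + 1)² = (588 + 1)² = 589² = 346921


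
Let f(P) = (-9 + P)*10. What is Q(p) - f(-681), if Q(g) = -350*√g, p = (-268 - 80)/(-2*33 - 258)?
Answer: 6900 - 350*√87/9 ≈ 6537.3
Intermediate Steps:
f(P) = -90 + 10*P
p = 29/27 (p = -348/(-66 - 258) = -348/(-324) = -348*(-1/324) = 29/27 ≈ 1.0741)
Q(p) - f(-681) = -350*√87/9 - (-90 + 10*(-681)) = -350*√87/9 - (-90 - 6810) = -350*√87/9 - 1*(-6900) = -350*√87/9 + 6900 = 6900 - 350*√87/9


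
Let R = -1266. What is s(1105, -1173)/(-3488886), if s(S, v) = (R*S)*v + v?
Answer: -546981239/1162962 ≈ -470.33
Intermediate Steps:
s(S, v) = v - 1266*S*v (s(S, v) = (-1266*S)*v + v = -1266*S*v + v = v - 1266*S*v)
s(1105, -1173)/(-3488886) = -1173*(1 - 1266*1105)/(-3488886) = -1173*(1 - 1398930)*(-1/3488886) = -1173*(-1398929)*(-1/3488886) = 1640943717*(-1/3488886) = -546981239/1162962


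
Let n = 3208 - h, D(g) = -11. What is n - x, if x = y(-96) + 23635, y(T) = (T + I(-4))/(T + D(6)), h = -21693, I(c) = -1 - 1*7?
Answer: 135358/107 ≈ 1265.0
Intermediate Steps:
I(c) = -8 (I(c) = -1 - 7 = -8)
y(T) = (-8 + T)/(-11 + T) (y(T) = (T - 8)/(T - 11) = (-8 + T)/(-11 + T))
x = 2529049/107 (x = (-8 - 96)/(-11 - 96) + 23635 = -104/(-107) + 23635 = -1/107*(-104) + 23635 = 104/107 + 23635 = 2529049/107 ≈ 23636.)
n = 24901 (n = 3208 - 1*(-21693) = 3208 + 21693 = 24901)
n - x = 24901 - 1*2529049/107 = 24901 - 2529049/107 = 135358/107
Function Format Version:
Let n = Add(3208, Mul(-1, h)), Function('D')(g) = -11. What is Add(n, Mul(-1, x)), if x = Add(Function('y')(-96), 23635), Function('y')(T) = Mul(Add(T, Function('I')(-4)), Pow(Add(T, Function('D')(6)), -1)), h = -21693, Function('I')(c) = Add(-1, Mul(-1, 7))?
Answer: Rational(135358, 107) ≈ 1265.0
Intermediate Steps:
Function('I')(c) = -8 (Function('I')(c) = Add(-1, -7) = -8)
Function('y')(T) = Mul(Pow(Add(-11, T), -1), Add(-8, T)) (Function('y')(T) = Mul(Add(T, -8), Pow(Add(T, -11), -1)) = Mul(Add(-8, T), Pow(Add(-11, T), -1)) = Mul(Pow(Add(-11, T), -1), Add(-8, T)))
x = Rational(2529049, 107) (x = Add(Mul(Pow(Add(-11, -96), -1), Add(-8, -96)), 23635) = Add(Mul(Pow(-107, -1), -104), 23635) = Add(Mul(Rational(-1, 107), -104), 23635) = Add(Rational(104, 107), 23635) = Rational(2529049, 107) ≈ 23636.)
n = 24901 (n = Add(3208, Mul(-1, -21693)) = Add(3208, 21693) = 24901)
Add(n, Mul(-1, x)) = Add(24901, Mul(-1, Rational(2529049, 107))) = Add(24901, Rational(-2529049, 107)) = Rational(135358, 107)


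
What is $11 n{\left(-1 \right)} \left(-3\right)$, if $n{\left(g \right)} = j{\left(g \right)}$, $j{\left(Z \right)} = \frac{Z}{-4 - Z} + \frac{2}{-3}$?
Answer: $11$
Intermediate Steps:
$j{\left(Z \right)} = - \frac{2}{3} + \frac{Z}{-4 - Z}$ ($j{\left(Z \right)} = \frac{Z}{-4 - Z} + 2 \left(- \frac{1}{3}\right) = \frac{Z}{-4 - Z} - \frac{2}{3} = - \frac{2}{3} + \frac{Z}{-4 - Z}$)
$n{\left(g \right)} = \frac{-8 - 5 g}{3 \left(4 + g\right)}$
$11 n{\left(-1 \right)} \left(-3\right) = 11 \frac{-8 - -5}{3 \left(4 - 1\right)} \left(-3\right) = 11 \frac{-8 + 5}{3 \cdot 3} \left(-3\right) = 11 \cdot \frac{1}{3} \cdot \frac{1}{3} \left(-3\right) \left(-3\right) = 11 \left(- \frac{1}{3}\right) \left(-3\right) = \left(- \frac{11}{3}\right) \left(-3\right) = 11$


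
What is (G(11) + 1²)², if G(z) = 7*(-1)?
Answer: 36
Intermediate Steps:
G(z) = -7
(G(11) + 1²)² = (-7 + 1²)² = (-7 + 1)² = (-6)² = 36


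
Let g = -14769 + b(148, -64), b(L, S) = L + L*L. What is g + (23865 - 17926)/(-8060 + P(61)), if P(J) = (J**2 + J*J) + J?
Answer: 4050692/557 ≈ 7272.3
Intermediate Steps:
P(J) = J + 2*J**2 (P(J) = (J**2 + J**2) + J = 2*J**2 + J = J + 2*J**2)
b(L, S) = L + L**2
g = 7283 (g = -14769 + 148*(1 + 148) = -14769 + 148*149 = -14769 + 22052 = 7283)
g + (23865 - 17926)/(-8060 + P(61)) = 7283 + (23865 - 17926)/(-8060 + 61*(1 + 2*61)) = 7283 + 5939/(-8060 + 61*(1 + 122)) = 7283 + 5939/(-8060 + 61*123) = 7283 + 5939/(-8060 + 7503) = 7283 + 5939/(-557) = 7283 + 5939*(-1/557) = 7283 - 5939/557 = 4050692/557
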